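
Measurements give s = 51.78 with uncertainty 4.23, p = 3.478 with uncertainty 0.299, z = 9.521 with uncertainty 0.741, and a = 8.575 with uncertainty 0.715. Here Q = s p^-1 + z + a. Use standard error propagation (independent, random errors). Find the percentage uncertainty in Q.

6.20%

Let w = s·p^-1 = 14.89. δw/w = √((1·δs/s)² + (-1·δp/p)²) = √(0.00667 + 0.00739) = 0.119, so δw = 1.77.
Q = w + z + a: δQ = √(δw² + δz² + δa²) = √(3.12 + 0.549 + 0.511) = 2.04
Q = 32.98, so δQ/Q = 2.04/32.98 = 0.0620.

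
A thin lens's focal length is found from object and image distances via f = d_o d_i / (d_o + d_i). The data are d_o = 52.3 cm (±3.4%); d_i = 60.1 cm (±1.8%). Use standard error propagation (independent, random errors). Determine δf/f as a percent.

∂f/∂d_o = (d_i/(d_o+d_i))² = 0.286;  ∂f/∂d_i = (d_o/(d_o+d_i))² = 0.217
δf = √((∂f/∂d_o · δd_o)² + (∂f/∂d_i · δd_i)²) = √(0.258 + 0.0549) = 0.560 cm
f = 28.0 cm, so δf/f = 0.560/28.0 = 0.0200.

2.00%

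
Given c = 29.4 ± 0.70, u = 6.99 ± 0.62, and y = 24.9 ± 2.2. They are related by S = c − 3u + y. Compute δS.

2.96

S is a linear combination, so absolute uncertainties add in quadrature:
  (δc)² = 0.490;  (3·δu)² = 3.46;  (δy)² = 4.84
δS = √(8.79) = 2.96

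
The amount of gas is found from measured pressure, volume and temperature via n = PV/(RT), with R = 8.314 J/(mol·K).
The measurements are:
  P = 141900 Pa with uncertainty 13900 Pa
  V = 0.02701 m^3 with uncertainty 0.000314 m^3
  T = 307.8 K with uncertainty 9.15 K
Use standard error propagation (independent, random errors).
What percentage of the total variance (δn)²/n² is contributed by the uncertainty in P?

90.4%

(δn/n)² = (1·δP/P)² + (1·δV/V)² + (-1·δT/T)²
  P term: (1×0.0980)² = 0.00960
  V term: (1×0.0116)² = 0.000135
  T term: (-1×0.0297)² = 0.000884
Total = 0.0106. Share from P = 0.00960/0.0106 = 0.904.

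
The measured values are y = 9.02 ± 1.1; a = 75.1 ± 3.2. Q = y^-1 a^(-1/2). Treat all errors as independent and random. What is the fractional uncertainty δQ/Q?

Q is a product of powers, so relative uncertainties combine in quadrature:
  (-1·δy/y)² = (-1×0.122)² = 0.0149;  (−½·δa/a)² = (-0.5×0.0426)² = 0.000454
δQ/Q = √(0.0153) = 0.124

0.124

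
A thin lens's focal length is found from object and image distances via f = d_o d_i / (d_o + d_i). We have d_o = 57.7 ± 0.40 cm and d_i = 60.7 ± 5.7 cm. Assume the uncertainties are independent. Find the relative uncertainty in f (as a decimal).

∂f/∂d_o = (d_i/(d_o+d_i))² = 0.263;  ∂f/∂d_i = (d_o/(d_o+d_i))² = 0.237
δf = √((∂f/∂d_o · δd_o)² + (∂f/∂d_i · δd_i)²) = √(0.0111 + 1.83) = 1.36 cm
f = 29.6 cm, so δf/f = 1.36/29.6 = 0.0459.

0.0459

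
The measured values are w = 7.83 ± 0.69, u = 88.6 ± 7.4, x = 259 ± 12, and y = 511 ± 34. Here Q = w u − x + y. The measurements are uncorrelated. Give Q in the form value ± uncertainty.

946 ± 91.6

Let p = w·u = 694. δp/p = √((1·δw/w)² + (1·δu/u)²) = √(0.00777 + 0.00698) = 0.121, so δp = 84.2.
Q = p − x + y: δQ = √(δp² + δx² + δy²) = √(7090 + 144 + 1160) = 91.6
Q = 946.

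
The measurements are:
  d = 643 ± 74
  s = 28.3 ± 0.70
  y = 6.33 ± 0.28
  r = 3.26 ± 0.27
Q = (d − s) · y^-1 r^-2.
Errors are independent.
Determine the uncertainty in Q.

1.91

Let u = d − s = 615. δu = √(δd² + δs²) = √(5480 + 0.490) = 74.0, so δu/u = 0.120.
Q is then a monomial in u, y, r:
δQ/Q = √((δu/u)² + (-1·δy/y)² + (-2·δr/r)²) = √(0.0145 + 0.00196 + 0.0274) = 0.209
Q = 9.14, so δQ = 0.209 × 9.14 = 1.91.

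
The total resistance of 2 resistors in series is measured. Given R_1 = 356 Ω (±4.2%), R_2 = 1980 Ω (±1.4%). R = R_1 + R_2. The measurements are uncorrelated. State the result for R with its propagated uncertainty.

Absolute uncertainties add in quadrature for a linear combination:
  (δR_1)² = 224;  (δR_2)² = 768
δR = √(992) = 31.5 Ω
R = 2340 Ω.

2340 ± 31.5 Ω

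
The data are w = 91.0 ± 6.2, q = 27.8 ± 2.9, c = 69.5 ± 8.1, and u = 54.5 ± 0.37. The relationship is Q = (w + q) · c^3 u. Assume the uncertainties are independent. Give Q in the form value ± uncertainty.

Let h = w + q = 119. δh = √(δw² + δq²) = √(38.4 + 8.41) = 6.84, so δh/h = 0.0576.
Q is then a monomial in h, c, u:
δQ/Q = √((δh/h)² + (3·δc/c)² + (1·δu/u)²) = √(0.00332 + 0.122 + 4.61e-05) = 0.354
Q = 2.17e+09, so δQ = 0.354 × 2.17e+09 = 7.7e+08.

(2.17 ± 0.770) × 10^9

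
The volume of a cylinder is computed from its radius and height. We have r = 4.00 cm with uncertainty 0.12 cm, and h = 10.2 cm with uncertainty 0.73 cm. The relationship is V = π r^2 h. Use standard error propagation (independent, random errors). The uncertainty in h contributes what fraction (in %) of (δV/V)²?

58.7%

(δV/V)² = (2·δr/r)² + (1·δh/h)²
  r term: (2×0.0300)² = 0.00360
  h term: (1×0.0716)² = 0.00512
Total = 0.00872. Share from h = 0.00512/0.00872 = 0.587.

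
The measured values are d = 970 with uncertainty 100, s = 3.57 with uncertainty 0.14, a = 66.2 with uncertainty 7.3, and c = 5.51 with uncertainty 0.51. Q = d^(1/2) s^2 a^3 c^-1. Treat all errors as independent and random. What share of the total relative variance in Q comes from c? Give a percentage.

6.76%

(δQ/Q)² = (½·δd/d)² + (2·δs/s)² + (3·δa/a)² + (-1·δc/c)²
  d term: (0.5×0.103)² = 0.00266
  s term: (2×0.0392)² = 0.00615
  a term: (3×0.110)² = 0.109
  c term: (-1×0.0926)² = 0.00857
Total = 0.127. Share from c = 0.00857/0.127 = 0.0676.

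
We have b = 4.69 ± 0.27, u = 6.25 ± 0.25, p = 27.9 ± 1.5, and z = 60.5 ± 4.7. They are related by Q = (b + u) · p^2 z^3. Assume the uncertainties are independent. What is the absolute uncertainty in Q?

Let w = b + u = 10.9. δw = √(δb² + δu²) = √(0.0729 + 0.0625) = 0.368, so δw/w = 0.0336.
Q is then a monomial in w, p, z:
δQ/Q = √((δw/w)² + (2·δp/p)² + (3·δz/z)²) = √(0.00113 + 0.0116 + 0.0543) = 0.259
Q = 1.89e+09, so δQ = 0.259 × 1.89e+09 = 4.88e+08.

4.88e+08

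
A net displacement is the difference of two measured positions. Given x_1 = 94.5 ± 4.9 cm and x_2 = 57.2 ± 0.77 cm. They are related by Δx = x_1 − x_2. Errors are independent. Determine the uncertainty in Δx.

4.96 cm

Δx is a linear combination, so absolute uncertainties add in quadrature:
  (δx_1)² = 24.0;  (δx_2)² = 0.593
δΔx = √(24.6) = 4.96 cm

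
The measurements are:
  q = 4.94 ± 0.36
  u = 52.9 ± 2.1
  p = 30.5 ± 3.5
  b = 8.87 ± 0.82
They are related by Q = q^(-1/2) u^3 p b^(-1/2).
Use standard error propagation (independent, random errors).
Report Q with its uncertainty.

(6.82 ± 1.20) × 10^5

For a monomial Q ∝ q^(-1/2), u^3, p, b^(-1/2), fractional errors add in quadrature:
  (−½·δq/q)² = (-0.5×0.0729)² = 0.00133;  (3·δu/u)² = (3×0.0397)² = 0.0142;  (1·δp/p)² = (1×0.115)² = 0.0132;  (−½·δb/b)² = (-0.5×0.0924)² = 0.00214
δQ/Q = √(0.0308) = 0.176
Q = 6.82e+05, so δQ = 0.176 × 6.82e+05 = 1.2e+05.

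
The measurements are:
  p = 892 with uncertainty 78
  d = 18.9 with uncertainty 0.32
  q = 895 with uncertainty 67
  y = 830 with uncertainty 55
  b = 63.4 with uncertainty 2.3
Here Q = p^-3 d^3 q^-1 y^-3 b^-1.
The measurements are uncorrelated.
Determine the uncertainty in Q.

Since Q is a product/quotient, work with relative uncertainties:
  (-3·δp/p)² = (-3×0.0874)² = 0.0688;  (3·δd/d)² = (3×0.0169)² = 0.00258;  (-1·δq/q)² = (-1×0.0749)² = 0.00560;  (-3·δy/y)² = (-3×0.0663)² = 0.0395;  (-1·δb/b)² = (-1×0.0363)² = 0.00132
δQ/Q = √(0.118) = 0.343
Q = 2.93e-19, so δQ = 0.343 × 2.93e-19 = 1.01e-19.

1.01e-19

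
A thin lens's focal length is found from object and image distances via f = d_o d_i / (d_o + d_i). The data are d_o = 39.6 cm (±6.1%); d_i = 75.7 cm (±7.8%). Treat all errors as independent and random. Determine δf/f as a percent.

4.82%

∂f/∂d_o = (d_i/(d_o+d_i))² = 0.431;  ∂f/∂d_i = (d_o/(d_o+d_i))² = 0.118
δf = √((∂f/∂d_o · δd_o)² + (∂f/∂d_i · δd_i)²) = √(1.08 + 0.485) = 1.25 cm
f = 26.0 cm, so δf/f = 1.25/26.0 = 0.0482.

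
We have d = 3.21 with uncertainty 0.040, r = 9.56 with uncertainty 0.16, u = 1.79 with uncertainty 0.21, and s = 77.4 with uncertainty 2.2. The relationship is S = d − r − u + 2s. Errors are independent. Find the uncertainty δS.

4.41

Absolute uncertainties add in quadrature for a linear combination:
  (δd)² = 0.00160;  (δr)² = 0.0256;  (δu)² = 0.0441;  (2·δs)² = 19.4
δS = √(19.4) = 4.41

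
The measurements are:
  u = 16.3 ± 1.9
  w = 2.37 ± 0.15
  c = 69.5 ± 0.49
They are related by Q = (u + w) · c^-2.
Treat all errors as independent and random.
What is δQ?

0.000398

Let h = u + w = 18.7. δh = √(δu² + δw²) = √(3.61 + 0.0225) = 1.91, so δh/h = 0.102.
Q is then a monomial in h, c:
δQ/Q = √((δh/h)² + (-2·δc/c)²) = √(0.0104 + 0.000199) = 0.103
Q = 0.00387, so δQ = 0.103 × 0.00387 = 0.000398.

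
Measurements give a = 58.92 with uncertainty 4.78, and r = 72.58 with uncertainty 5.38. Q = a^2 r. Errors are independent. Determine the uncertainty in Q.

Products/powers → add relative errors in quadrature, weighted by exponent:
  (2·δa/a)² = (2×0.0811)² = 0.0263;  (1·δr/r)² = (1×0.0741)² = 0.00549
δQ/Q = √(0.0318) = 0.178
Q = 252000, so δQ = 0.178 × 252000 = 44900.

44900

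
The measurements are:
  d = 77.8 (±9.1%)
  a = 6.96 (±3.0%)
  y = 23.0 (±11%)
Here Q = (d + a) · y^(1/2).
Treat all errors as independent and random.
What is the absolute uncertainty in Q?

Let u = d + a = 84.8. δu = √(δd² + δa²) = √(50.1 + 0.0436) = 7.08, so δu/u = 0.0836.
Q is then a monomial in u, y:
δQ/Q = √((δu/u)² + (½·δy/y)²) = √(0.00698 + 0.00302) = 0.100
Q = 406, so δQ = 0.100 × 406 = 40.7.

40.7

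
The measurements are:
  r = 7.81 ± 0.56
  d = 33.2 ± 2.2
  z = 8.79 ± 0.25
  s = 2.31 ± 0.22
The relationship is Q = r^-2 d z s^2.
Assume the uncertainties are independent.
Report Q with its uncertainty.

25.5 ± 6.36

Q is a product of powers, so relative uncertainties combine in quadrature:
  (-2·δr/r)² = (-2×0.0717)² = 0.0206;  (1·δd/d)² = (1×0.0663)² = 0.00439;  (1·δz/z)² = (1×0.0284)² = 0.000809;  (2·δs/s)² = (2×0.0952)² = 0.0363
δQ/Q = √(0.0620) = 0.249
Q = 25.5, so δQ = 0.249 × 25.5 = 6.36.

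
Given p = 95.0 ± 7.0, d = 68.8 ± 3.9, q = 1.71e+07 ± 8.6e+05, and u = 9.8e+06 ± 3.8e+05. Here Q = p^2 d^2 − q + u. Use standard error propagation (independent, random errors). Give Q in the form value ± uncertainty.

Let w = p^2·d^2 = 4.27e+07. δw/w = √((2·δp/p)² + (2·δd/d)²) = √(0.0217 + 0.0129) = 0.186, so δw = 7.94e+06.
Q = w − q + u: δQ = √(δw² + δq² + δu²) = √(6.31e+13 + 7.4e+11 + 1.44e+11) = 8e+06
Q = 3.54e+07.

(3.54 ± 0.800) × 10^7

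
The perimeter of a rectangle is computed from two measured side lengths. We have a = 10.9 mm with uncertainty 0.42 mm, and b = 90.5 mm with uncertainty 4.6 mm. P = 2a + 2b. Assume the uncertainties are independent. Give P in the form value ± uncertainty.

203 ± 9.24 mm

Absolute uncertainties add in quadrature for a linear combination:
  (2·δa)² = 0.706;  (2·δb)² = 84.6
δP = √(85.3) = 9.24 mm
P = 203 mm.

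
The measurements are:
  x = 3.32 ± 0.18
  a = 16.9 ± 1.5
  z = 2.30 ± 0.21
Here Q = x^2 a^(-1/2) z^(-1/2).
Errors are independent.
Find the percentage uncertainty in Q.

Each factor contributes (exponent × relative error)² to (δQ/Q)²:
  (2·δx/x)² = (2×0.0542)² = 0.0118;  (−½·δa/a)² = (-0.5×0.0888)² = 0.00197;  (−½·δz/z)² = (-0.5×0.0913)² = 0.00208
δQ/Q = √(0.0158) = 0.126

12.6%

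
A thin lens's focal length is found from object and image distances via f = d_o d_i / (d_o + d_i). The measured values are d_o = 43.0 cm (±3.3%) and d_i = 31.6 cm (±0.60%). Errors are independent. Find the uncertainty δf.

0.262 cm

∂f/∂d_o = (d_i/(d_o+d_i))² = 0.179;  ∂f/∂d_i = (d_o/(d_o+d_i))² = 0.332
δf = √((∂f/∂d_o · δd_o)² + (∂f/∂d_i · δd_i)²) = √(0.0648 + 0.00397) = 0.262 cm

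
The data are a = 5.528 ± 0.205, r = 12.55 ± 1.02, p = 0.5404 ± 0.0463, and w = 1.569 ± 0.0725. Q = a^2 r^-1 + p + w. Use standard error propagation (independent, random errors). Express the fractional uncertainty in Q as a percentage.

6.19%

Let h = a^2·r^-1 = 2.435. δh/h = √((2·δa/a)² + (-1·δr/r)²) = √(0.00550 + 0.00661) = 0.110, so δh = 0.268.
Q = h + p + w: δQ = √(δh² + δp² + δw²) = √(0.0718 + 0.00214 + 0.00526) = 0.281
Q = 4.544, so δQ/Q = 0.281/4.544 = 0.0619.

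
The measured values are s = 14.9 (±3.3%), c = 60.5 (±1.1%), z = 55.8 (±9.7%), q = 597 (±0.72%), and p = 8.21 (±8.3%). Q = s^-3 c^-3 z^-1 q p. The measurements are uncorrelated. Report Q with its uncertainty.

Each factor contributes (exponent × relative error)² to (δQ/Q)²:
  (-3·δs/s)² = (-3×0.0330)² = 0.00980;  (-3·δc/c)² = (-3×0.0110)² = 0.00109;  (-1·δz/z)² = (-1×0.0970)² = 0.00941;  (1·δq/q)² = (1×0.00720)² = 5.18e-05;  (1·δp/p)² = (1×0.0830)² = 0.00689
δQ/Q = √(0.0272) = 0.165
Q = 1.2e-07, so δQ = 0.165 × 1.2e-07 = 1.98e-08.

(1.20 ± 0.198) × 10^-7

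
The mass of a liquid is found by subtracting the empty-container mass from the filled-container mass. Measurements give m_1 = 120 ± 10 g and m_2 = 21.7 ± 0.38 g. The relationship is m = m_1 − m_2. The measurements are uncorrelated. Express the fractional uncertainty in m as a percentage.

For a sum/difference, combine absolute errors in quadrature:
  (δm_1)² = 100;  (δm_2)² = 0.144
δm = √(100) = 10.0 g
m = 98.3 g, so δm/m = 10.0/98.3 = 0.102.

10.2%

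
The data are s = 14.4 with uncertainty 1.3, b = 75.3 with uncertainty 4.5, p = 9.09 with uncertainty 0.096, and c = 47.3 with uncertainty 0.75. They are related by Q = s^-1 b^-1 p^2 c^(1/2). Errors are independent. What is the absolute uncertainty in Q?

0.0580

Since Q is a product/quotient, work with relative uncertainties:
  (-1·δs/s)² = (-1×0.0903)² = 0.00815;  (-1·δb/b)² = (-1×0.0598)² = 0.00357;  (2·δp/p)² = (2×0.0106)² = 0.000446;  (½·δc/c)² = (0.5×0.0159)² = 6.29e-05
δQ/Q = √(0.0122) = 0.111
Q = 0.524, so δQ = 0.111 × 0.524 = 0.0580.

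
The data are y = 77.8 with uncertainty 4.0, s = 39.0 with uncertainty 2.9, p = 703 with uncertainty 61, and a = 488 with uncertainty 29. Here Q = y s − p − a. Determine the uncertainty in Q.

Let w = y·s = 3030. δw/w = √((1·δy/y)² + (1·δs/s)²) = √(0.00264 + 0.00553) = 0.0904, so δw = 274.
Q = w − p − a: δQ = √(δw² + δp² + δa²) = √(75200 + 3720 + 841) = 282

282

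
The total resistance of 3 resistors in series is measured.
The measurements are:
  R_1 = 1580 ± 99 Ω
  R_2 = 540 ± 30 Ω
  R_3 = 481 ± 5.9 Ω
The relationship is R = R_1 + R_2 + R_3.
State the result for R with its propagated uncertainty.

Absolute uncertainties add in quadrature for a linear combination:
  (δR_1)² = 9800;  (δR_2)² = 900;  (δR_3)² = 34.8
δR = √(10700) = 104 Ω
R = 2600 Ω.

2600 ± 104 Ω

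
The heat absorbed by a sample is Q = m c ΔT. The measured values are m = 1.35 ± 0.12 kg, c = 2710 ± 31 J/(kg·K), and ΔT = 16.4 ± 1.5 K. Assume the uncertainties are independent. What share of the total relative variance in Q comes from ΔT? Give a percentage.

(δQ/Q)² = (1·δm/m)² + (1·δc/c)² + (1·δΔT/ΔT)²
  m term: (1×0.0889)² = 0.00790
  c term: (1×0.0114)² = 0.000131
  ΔT term: (1×0.0915)² = 0.00837
Total = 0.0164. Share from ΔT = 0.00837/0.0164 = 0.510.

51.0%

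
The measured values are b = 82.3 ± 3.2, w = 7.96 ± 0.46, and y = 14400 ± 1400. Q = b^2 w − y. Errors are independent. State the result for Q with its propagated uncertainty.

Let p = b^2·w = 53900. δp/p = √((2·δb/b)² + (1·δw/w)²) = √(0.00605 + 0.00334) = 0.0969, so δp = 5220.
Q = p − y: δQ = √(δp² + δy²) = √(2.73e+07 + 1.96e+06) = 5410
Q = 39500.

39500 ± 5410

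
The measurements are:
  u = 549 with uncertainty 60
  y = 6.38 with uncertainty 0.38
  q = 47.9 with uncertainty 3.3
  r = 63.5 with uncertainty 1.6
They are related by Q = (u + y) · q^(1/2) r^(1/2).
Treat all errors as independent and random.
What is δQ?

3490

Let w = u + y = 555. δw = √(δu² + δy²) = √(3600 + 0.144) = 60.0, so δw/w = 0.108.
Q is then a monomial in w, q, r:
δQ/Q = √((δw/w)² + (½·δq/q)² + (½·δr/r)²) = √(0.0117 + 0.00119 + 0.000159) = 0.114
Q = 30600, so δQ = 0.114 × 30600 = 3490.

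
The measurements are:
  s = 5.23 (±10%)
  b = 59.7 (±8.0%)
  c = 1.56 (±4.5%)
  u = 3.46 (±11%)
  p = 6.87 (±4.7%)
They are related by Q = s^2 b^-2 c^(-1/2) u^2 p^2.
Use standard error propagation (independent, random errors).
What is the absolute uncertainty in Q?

1.22

Products/powers → add relative errors in quadrature, weighted by exponent:
  (2·δs/s)² = (2×0.100)² = 0.0400;  (-2·δb/b)² = (-2×0.0800)² = 0.0256;  (−½·δc/c)² = (-0.5×0.0450)² = 0.000506;  (2·δu/u)² = (2×0.110)² = 0.0484;  (2·δp/p)² = (2×0.0470)² = 0.00884
δQ/Q = √(0.123) = 0.351
Q = 3.47, so δQ = 0.351 × 3.47 = 1.22.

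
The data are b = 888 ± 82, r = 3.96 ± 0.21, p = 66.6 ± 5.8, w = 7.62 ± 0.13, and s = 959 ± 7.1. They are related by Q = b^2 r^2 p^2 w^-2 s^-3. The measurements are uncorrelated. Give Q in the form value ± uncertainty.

For a monomial Q ∝ b^2, r^2, p^2, w^-2, s^-3, fractional errors add in quadrature:
  (2·δb/b)² = (2×0.0923)² = 0.0341;  (2·δr/r)² = (2×0.0530)² = 0.0112;  (2·δp/p)² = (2×0.0871)² = 0.0303;  (-2·δw/w)² = (-2×0.0171)² = 0.00116;  (-3·δs/s)² = (-3×0.00740)² = 0.000493
δQ/Q = √(0.0774) = 0.278
Q = 1.07, so δQ = 0.278 × 1.07 = 0.298.

1.07 ± 0.298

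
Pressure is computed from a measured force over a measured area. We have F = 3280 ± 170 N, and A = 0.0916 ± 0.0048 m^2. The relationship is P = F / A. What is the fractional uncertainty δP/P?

Each factor contributes (exponent × relative error)² to (δP/P)²:
  (1·δF/F)² = (1×0.0518)² = 0.00269;  (-1·δA/A)² = (-1×0.0524)² = 0.00275
δP/P = √(0.00543) = 0.0737

0.0737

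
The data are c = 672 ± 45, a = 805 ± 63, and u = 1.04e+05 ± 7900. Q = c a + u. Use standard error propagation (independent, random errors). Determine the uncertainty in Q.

Let p = c·a = 5.41e+05. δp/p = √((1·δc/c)² + (1·δa/a)²) = √(0.00448 + 0.00612) = 0.103, so δp = 55700.
Q = p + u: δQ = √(δp² + δu²) = √(3.1e+09 + 6.24e+07) = 56300

56300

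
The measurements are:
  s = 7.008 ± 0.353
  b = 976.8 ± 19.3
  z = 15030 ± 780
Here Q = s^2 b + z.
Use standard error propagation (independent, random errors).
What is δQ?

4990

Let p = s^2·b = 47970. δp/p = √((2·δs/s)² + (1·δb/b)²) = √(0.0101 + 0.000390) = 0.103, so δp = 4920.
Q = p + z: δQ = √(δp² + δz²) = √(2.43e+07 + 6.08e+05) = 4990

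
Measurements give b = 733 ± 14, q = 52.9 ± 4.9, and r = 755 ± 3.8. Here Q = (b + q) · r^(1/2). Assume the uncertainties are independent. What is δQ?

411

Let u = b + q = 786. δu = √(δb² + δq²) = √(196 + 24.0) = 14.8, so δu/u = 0.0189.
Q is then a monomial in u, r:
δQ/Q = √((δu/u)² + (½·δr/r)²) = √(0.000356 + 6.33e-06) = 0.0190
Q = 21600, so δQ = 0.0190 × 21600 = 411.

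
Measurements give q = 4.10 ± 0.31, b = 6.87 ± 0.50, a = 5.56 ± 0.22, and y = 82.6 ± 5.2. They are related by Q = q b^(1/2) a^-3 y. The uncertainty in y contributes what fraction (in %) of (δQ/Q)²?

15.8%

(δQ/Q)² = (1·δq/q)² + (½·δb/b)² + (-3·δa/a)² + (1·δy/y)²
  q term: (1×0.0756)² = 0.00572
  b term: (0.5×0.0728)² = 0.00132
  a term: (-3×0.0396)² = 0.0141
  y term: (1×0.0630)² = 0.00396
Total = 0.0251. Share from y = 0.00396/0.0251 = 0.158.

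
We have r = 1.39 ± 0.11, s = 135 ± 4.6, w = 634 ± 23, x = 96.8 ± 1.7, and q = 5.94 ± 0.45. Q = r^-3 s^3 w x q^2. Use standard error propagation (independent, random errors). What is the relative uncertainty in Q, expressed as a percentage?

30.2%

Products/powers → add relative errors in quadrature, weighted by exponent:
  (-3·δr/r)² = (-3×0.0791)² = 0.0564;  (3·δs/s)² = (3×0.0341)² = 0.0104;  (1·δw/w)² = (1×0.0363)² = 0.00132;  (1·δx/x)² = (1×0.0176)² = 0.000308;  (2·δq/q)² = (2×0.0758)² = 0.0230
δQ/Q = √(0.0914) = 0.302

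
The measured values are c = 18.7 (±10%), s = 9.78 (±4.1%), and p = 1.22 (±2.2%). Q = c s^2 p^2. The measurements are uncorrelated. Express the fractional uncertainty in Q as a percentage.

Products/powers → add relative errors in quadrature, weighted by exponent:
  (1·δc/c)² = (1×0.100)² = 0.0100;  (2·δs/s)² = (2×0.0410)² = 0.00672;  (2·δp/p)² = (2×0.0220)² = 0.00194
δQ/Q = √(0.0187) = 0.137

13.7%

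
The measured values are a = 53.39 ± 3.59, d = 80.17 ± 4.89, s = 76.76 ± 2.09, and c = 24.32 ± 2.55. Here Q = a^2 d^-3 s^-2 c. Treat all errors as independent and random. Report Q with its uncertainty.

(2.283 ± 0.585) × 10^-5

Each factor contributes (exponent × relative error)² to (δQ/Q)²:
  (2·δa/a)² = (2×0.0672)² = 0.0181;  (-3·δd/d)² = (-3×0.0610)² = 0.0335;  (-2·δs/s)² = (-2×0.0272)² = 0.00297;  (1·δc/c)² = (1×0.105)² = 0.0110
δQ/Q = √(0.0655) = 0.256
Q = 2.283e-05, so δQ = 0.256 × 2.283e-05 = 5.85e-06.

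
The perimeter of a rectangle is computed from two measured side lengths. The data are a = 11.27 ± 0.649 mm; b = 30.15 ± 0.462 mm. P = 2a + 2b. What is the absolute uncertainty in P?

For a sum/difference, combine absolute errors in quadrature:
  (2·δa)² = 1.68;  (2·δb)² = 0.854
δP = √(2.54) = 1.59 mm

1.59 mm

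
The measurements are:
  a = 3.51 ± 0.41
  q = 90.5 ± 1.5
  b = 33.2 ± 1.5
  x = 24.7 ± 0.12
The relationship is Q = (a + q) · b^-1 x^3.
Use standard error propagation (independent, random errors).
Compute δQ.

Let u = a + q = 94.0. δu = √(δa² + δq²) = √(0.168 + 2.25) = 1.56, so δu/u = 0.0165.
Q is then a monomial in u, b, x:
δQ/Q = √((δu/u)² + (-1·δb/b)² + (3·δx/x)²) = √(0.000274 + 0.00204 + 0.000212) = 0.0503
Q = 42700, so δQ = 0.0503 × 42700 = 2150.

2150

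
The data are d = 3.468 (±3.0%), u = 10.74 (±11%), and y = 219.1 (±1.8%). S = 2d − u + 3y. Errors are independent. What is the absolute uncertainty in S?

11.9

S is a linear combination, so absolute uncertainties add in quadrature:
  (2·δd)² = 0.0433;  (δu)² = 1.40;  (3·δy)² = 140
δS = √(141) = 11.9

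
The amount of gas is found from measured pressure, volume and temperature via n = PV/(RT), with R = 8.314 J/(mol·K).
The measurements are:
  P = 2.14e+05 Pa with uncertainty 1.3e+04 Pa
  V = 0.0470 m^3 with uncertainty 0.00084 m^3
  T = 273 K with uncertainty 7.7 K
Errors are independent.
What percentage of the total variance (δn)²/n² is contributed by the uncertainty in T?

16.6%

(δn/n)² = (1·δP/P)² + (1·δV/V)² + (-1·δT/T)²
  P term: (1×0.0607)² = 0.00369
  V term: (1×0.0179)² = 0.000319
  T term: (-1×0.0282)² = 0.000796
Total = 0.00481. Share from T = 0.000796/0.00481 = 0.166.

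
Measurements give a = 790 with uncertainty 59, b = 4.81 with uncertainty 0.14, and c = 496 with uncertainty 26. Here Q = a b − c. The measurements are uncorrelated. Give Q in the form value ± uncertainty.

3300 ± 306

Let p = a·b = 3800. δp/p = √((1·δa/a)² + (1·δb/b)²) = √(0.00558 + 0.000847) = 0.0802, so δp = 305.
Q = p − c: δQ = √(δp² + δc²) = √(92800 + 676) = 306
Q = 3300.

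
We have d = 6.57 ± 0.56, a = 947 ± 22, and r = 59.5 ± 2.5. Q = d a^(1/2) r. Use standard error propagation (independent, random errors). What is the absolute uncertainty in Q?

Since Q is a product/quotient, work with relative uncertainties:
  (1·δd/d)² = (1×0.0852)² = 0.00727;  (½·δa/a)² = (0.5×0.0232)² = 0.000135;  (1·δr/r)² = (1×0.0420)² = 0.00177
δQ/Q = √(0.00917) = 0.0957
Q = 12000, so δQ = 0.0957 × 12000 = 1150.

1150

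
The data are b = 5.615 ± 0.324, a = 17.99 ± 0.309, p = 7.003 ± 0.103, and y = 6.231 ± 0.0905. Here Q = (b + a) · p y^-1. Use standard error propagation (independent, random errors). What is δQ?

0.744

Let u = b + a = 23.60. δu = √(δb² + δa²) = √(0.105 + 0.0955) = 0.448, so δu/u = 0.0190.
Q is then a monomial in u, p, y:
δQ/Q = √((δu/u)² + (1·δp/p)² + (-1·δy/y)²) = √(0.000360 + 0.000216 + 0.000211) = 0.0281
Q = 26.53, so δQ = 0.0281 × 26.53 = 0.744.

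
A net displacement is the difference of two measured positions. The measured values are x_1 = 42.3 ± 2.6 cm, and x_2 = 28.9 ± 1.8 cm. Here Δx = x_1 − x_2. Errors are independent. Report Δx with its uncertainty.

13.4 ± 3.16 cm

Absolute uncertainties add in quadrature for a linear combination:
  (δx_1)² = 6.76;  (δx_2)² = 3.24
δΔx = √(10.0) = 3.16 cm
Δx = 13.4 cm.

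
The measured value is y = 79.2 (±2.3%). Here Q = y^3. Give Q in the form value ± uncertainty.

(4.97 ± 0.343) × 10^5

Q ∝ y^3, so δQ/Q = |3| · δy/y = 3 × 0.0230 = 0.0690.
Q = 4.97e+05, so δQ = 0.0690 × 4.97e+05 = 34300.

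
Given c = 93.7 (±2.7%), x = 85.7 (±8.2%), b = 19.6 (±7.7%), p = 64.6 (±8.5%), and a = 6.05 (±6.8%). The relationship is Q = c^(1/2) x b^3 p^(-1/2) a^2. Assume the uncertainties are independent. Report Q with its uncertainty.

(2.84 ± 0.807) × 10^7

Products/powers → add relative errors in quadrature, weighted by exponent:
  (½·δc/c)² = (0.5×0.0270)² = 0.000182;  (1·δx/x)² = (1×0.0820)² = 0.00672;  (3·δb/b)² = (3×0.0770)² = 0.0534;  (−½·δp/p)² = (-0.5×0.0850)² = 0.00181;  (2·δa/a)² = (2×0.0680)² = 0.0185
δQ/Q = √(0.0806) = 0.284
Q = 2.84e+07, so δQ = 0.284 × 2.84e+07 = 8.07e+06.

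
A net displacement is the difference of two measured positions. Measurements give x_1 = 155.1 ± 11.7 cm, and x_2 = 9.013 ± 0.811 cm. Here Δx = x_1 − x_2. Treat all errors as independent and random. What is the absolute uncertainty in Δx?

11.7 cm

For a sum/difference, combine absolute errors in quadrature:
  (δx_1)² = 137;  (δx_2)² = 0.658
δΔx = √(138) = 11.7 cm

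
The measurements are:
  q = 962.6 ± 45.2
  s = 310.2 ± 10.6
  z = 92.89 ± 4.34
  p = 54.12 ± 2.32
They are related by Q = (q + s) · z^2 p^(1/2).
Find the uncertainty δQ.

Let u = q + s = 1273. δu = √(δq² + δs²) = √(2040 + 112) = 46.4, so δu/u = 0.0365.
Q is then a monomial in u, z, p:
δQ/Q = √((δu/u)² + (2·δz/z)² + (½·δp/p)²) = √(0.00133 + 0.00873 + 0.000459) = 0.103
Q = 8.079e+07, so δQ = 0.103 × 8.079e+07 = 8.29e+06.

8.29e+06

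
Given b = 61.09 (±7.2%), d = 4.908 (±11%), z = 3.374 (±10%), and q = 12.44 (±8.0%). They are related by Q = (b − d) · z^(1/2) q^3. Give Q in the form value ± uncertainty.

Let u = b − d = 56.18. δu = √(δb² + δd²) = √(19.3 + 0.291) = 4.43, so δu/u = 0.0789.
Q is then a monomial in u, z, q:
δQ/Q = √((δu/u)² + (½·δz/z)² + (3·δq/q)²) = √(0.00622 + 0.00250 + 0.0576) = 0.258
Q = 198700, so δQ = 0.258 × 198700 = 51200.

198700 ± 51200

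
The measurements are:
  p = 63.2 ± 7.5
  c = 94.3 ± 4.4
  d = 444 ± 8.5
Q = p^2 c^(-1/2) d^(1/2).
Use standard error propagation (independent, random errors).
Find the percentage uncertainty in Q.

Products/powers → add relative errors in quadrature, weighted by exponent:
  (2·δp/p)² = (2×0.119)² = 0.0563;  (−½·δc/c)² = (-0.5×0.0467)² = 0.000544;  (½·δd/d)² = (0.5×0.0191)² = 9.16e-05
δQ/Q = √(0.0570) = 0.239

23.9%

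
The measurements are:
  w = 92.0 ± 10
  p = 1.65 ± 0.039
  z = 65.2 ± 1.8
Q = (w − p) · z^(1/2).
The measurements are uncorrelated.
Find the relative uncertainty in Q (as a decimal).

Let u = w − p = 90.3. δu = √(δw² + δp²) = √(100 + 0.00152) = 10.0, so δu/u = 0.111.
Q is then a monomial in u, z:
δQ/Q = √((δu/u)² + (½·δz/z)²) = √(0.0123 + 0.000191) = 0.112

0.112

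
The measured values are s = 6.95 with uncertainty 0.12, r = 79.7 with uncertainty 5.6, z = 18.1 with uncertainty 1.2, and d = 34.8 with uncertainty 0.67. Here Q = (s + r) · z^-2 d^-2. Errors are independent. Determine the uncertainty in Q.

Let u = s + r = 86.7. δu = √(δs² + δr²) = √(0.0144 + 31.4) = 5.60, so δu/u = 0.0646.
Q is then a monomial in u, z, d:
δQ/Q = √((δu/u)² + (-2·δz/z)² + (-2·δd/d)²) = √(0.00418 + 0.0176 + 0.00148) = 0.152
Q = 0.000218, so δQ = 0.152 × 0.000218 = 3.33e-05.

3.33e-05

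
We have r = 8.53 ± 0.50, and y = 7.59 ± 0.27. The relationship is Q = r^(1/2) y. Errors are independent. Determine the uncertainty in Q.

Since Q is a product/quotient, work with relative uncertainties:
  (½·δr/r)² = (0.5×0.0586)² = 0.000859;  (1·δy/y)² = (1×0.0356)² = 0.00127
δQ/Q = √(0.00212) = 0.0461
Q = 22.2, so δQ = 0.0461 × 22.2 = 1.02.

1.02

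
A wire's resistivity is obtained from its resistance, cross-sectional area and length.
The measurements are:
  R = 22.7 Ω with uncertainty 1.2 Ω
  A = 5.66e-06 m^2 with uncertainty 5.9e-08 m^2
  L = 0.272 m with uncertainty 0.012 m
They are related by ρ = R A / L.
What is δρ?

3.29e-05 Ω·m

Each factor contributes (exponent × relative error)² to (δρ/ρ)²:
  (1·δR/R)² = (1×0.0529)² = 0.00279;  (1·δA/A)² = (1×0.0104)² = 0.000109;  (-1·δL/L)² = (-1×0.0441)² = 0.00195
δρ/ρ = √(0.00485) = 0.0696
ρ = 0.000472 Ω·m, so δρ = 0.0696 × 0.000472 = 3.29e-05 Ω·m.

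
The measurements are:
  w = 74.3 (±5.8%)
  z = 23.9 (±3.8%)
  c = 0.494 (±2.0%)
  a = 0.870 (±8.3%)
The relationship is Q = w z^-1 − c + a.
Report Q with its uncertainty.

Let p = w·z^-1 = 3.11. δp/p = √((1·δw/w)² + (-1·δz/z)²) = √(0.00336 + 0.00144) = 0.0693, so δp = 0.216.
Q = p − c + a: δQ = √(δp² + δc² + δa²) = √(0.0465 + 9.76e-05 + 0.00521) = 0.228
Q = 3.48.

3.48 ± 0.228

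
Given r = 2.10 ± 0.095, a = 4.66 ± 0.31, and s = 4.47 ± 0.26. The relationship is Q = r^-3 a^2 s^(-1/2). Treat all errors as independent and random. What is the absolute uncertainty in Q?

0.213

Products/powers → add relative errors in quadrature, weighted by exponent:
  (-3·δr/r)² = (-3×0.0452)² = 0.0184;  (2·δa/a)² = (2×0.0665)² = 0.0177;  (−½·δs/s)² = (-0.5×0.0582)² = 0.000846
δQ/Q = √(0.0370) = 0.192
Q = 1.11, so δQ = 0.192 × 1.11 = 0.213.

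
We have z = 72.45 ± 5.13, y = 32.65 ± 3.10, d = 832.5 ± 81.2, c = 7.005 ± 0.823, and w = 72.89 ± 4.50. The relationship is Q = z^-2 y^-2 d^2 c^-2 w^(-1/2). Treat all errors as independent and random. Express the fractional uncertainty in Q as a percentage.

Each factor contributes (exponent × relative error)² to (δQ/Q)²:
  (-2·δz/z)² = (-2×0.0708)² = 0.0201;  (-2·δy/y)² = (-2×0.0949)² = 0.0361;  (2·δd/d)² = (2×0.0975)² = 0.0381;  (-2·δc/c)² = (-2×0.117)² = 0.0552;  (−½·δw/w)² = (-0.5×0.0617)² = 0.000953
δQ/Q = √(0.150) = 0.388

38.8%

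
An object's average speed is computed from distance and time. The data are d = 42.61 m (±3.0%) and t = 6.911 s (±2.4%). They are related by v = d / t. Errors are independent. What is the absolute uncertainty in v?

Products/powers → add relative errors in quadrature, weighted by exponent:
  (1·δd/d)² = (1×0.0300)² = 0.000900;  (-1·δt/t)² = (-1×0.0240)² = 0.000576
δv/v = √(0.00148) = 0.0384
v = 6.166 m/s, so δv = 0.0384 × 6.166 = 0.237 m/s.

0.237 m/s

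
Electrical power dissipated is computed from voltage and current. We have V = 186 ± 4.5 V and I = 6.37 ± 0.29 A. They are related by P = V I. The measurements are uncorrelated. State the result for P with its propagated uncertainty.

1180 ± 61.1 W

Products/powers → add relative errors in quadrature, weighted by exponent:
  (1·δV/V)² = (1×0.0242)² = 0.000585;  (1·δI/I)² = (1×0.0455)² = 0.00207
δP/P = √(0.00266) = 0.0516
P = 1180 W, so δP = 0.0516 × 1180 = 61.1 W.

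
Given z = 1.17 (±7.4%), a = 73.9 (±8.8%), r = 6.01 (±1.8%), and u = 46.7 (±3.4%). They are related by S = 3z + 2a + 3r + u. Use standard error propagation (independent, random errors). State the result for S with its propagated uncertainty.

For a sum/difference, combine absolute errors in quadrature:
  (3·δz)² = 0.0675;  (2·δa)² = 169;  (3·δr)² = 0.105;  (δu)² = 2.52
δS = √(172) = 13.1
S = 216.

216 ± 13.1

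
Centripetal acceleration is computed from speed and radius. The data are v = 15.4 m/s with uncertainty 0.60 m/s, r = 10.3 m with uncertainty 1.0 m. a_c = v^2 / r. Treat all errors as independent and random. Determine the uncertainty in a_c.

2.87 m/s^2

Since a_c is a product/quotient, work with relative uncertainties:
  (2·δv/v)² = (2×0.0390)² = 0.00607;  (-1·δr/r)² = (-1×0.0971)² = 0.00943
δa_c/a_c = √(0.0155) = 0.124
a_c = 23.0 m/s^2, so δa_c = 0.124 × 23.0 = 2.87 m/s^2.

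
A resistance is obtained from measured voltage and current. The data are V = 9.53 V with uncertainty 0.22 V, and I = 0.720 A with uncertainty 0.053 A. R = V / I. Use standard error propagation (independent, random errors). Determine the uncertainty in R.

Since R is a product/quotient, work with relative uncertainties:
  (1·δV/V)² = (1×0.0231)² = 0.000533;  (-1·δI/I)² = (-1×0.0736)² = 0.00542
δR/R = √(0.00595) = 0.0771
R = 13.2 Ω, so δR = 0.0771 × 13.2 = 1.02 Ω.

1.02 Ω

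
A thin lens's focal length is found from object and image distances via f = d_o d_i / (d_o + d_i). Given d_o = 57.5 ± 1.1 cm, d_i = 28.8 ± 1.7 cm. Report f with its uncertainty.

19.2 ± 0.765 cm

∂f/∂d_o = (d_i/(d_o+d_i))² = 0.111;  ∂f/∂d_i = (d_o/(d_o+d_i))² = 0.444
δf = √((∂f/∂d_o · δd_o)² + (∂f/∂d_i · δd_i)²) = √(0.0150 + 0.570) = 0.765 cm
f = 19.2 cm.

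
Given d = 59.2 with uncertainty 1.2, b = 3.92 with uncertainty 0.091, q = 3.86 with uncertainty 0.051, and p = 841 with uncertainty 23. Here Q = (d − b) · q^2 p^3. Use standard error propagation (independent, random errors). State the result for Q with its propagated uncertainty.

(4.90 ± 0.436) × 10^11

Let u = d − b = 55.3. δu = √(δd² + δb²) = √(1.44 + 0.00828) = 1.20, so δu/u = 0.0218.
Q is then a monomial in u, q, p:
δQ/Q = √((δu/u)² + (2·δq/q)² + (3·δp/p)²) = √(0.000474 + 0.000698 + 0.00673) = 0.0889
Q = 4.9e+11, so δQ = 0.0889 × 4.9e+11 = 4.36e+10.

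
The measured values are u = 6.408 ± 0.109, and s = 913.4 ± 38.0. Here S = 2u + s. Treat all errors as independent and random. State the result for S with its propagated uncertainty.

Each term contributes (cᵢ δxᵢ)² to (δS)²:
  (2·δu)² = 0.0475;  (δs)² = 1440
δS = √(1440) = 38.0
S = 926.2.

926.2 ± 38.0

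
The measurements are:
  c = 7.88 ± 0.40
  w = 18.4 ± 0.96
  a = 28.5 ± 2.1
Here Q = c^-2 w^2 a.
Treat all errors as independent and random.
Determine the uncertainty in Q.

25.4

For a monomial Q ∝ c^-2, w^2, a, fractional errors add in quadrature:
  (-2·δc/c)² = (-2×0.0508)² = 0.0103;  (2·δw/w)² = (2×0.0522)² = 0.0109;  (1·δa/a)² = (1×0.0737)² = 0.00543
δQ/Q = √(0.0266) = 0.163
Q = 155, so δQ = 0.163 × 155 = 25.4.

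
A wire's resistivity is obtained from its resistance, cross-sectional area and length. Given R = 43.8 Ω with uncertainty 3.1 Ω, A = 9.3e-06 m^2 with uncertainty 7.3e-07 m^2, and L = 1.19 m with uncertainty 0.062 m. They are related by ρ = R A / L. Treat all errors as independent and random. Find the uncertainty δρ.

4.03e-05 Ω·m

ρ is a product of powers, so relative uncertainties combine in quadrature:
  (1·δR/R)² = (1×0.0708)² = 0.00501;  (1·δA/A)² = (1×0.0785)² = 0.00616;  (-1·δL/L)² = (-1×0.0521)² = 0.00271
δρ/ρ = √(0.0139) = 0.118
ρ = 0.000342 Ω·m, so δρ = 0.118 × 0.000342 = 4.03e-05 Ω·m.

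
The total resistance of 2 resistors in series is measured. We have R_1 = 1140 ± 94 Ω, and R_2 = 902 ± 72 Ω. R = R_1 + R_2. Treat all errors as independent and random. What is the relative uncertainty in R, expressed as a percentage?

Sums and differences: (δR)² = Σ (cᵢ δxᵢ)².
  (δR_1)² = 8840;  (δR_2)² = 5180
δR = √(14000) = 118 Ω
R = 2040 Ω, so δR/R = 118/2040 = 0.0580.

5.80%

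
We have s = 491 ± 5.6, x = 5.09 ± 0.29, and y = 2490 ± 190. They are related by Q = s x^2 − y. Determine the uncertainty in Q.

1470

Let p = s·x^2 = 12700. δp/p = √((1·δs/s)² + (2·δx/x)²) = √(0.000130 + 0.0130) = 0.115, so δp = 1460.
Q = p − y: δQ = √(δp² + δy²) = √(2.12e+06 + 36100) = 1470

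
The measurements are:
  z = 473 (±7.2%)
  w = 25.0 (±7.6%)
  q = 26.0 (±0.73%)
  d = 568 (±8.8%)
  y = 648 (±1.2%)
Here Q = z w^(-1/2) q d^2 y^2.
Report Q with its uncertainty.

Products/powers → add relative errors in quadrature, weighted by exponent:
  (1·δz/z)² = (1×0.0720)² = 0.00518;  (−½·δw/w)² = (-0.5×0.0760)² = 0.00144;  (1·δq/q)² = (1×0.00730)² = 5.33e-05;  (2·δd/d)² = (2×0.0880)² = 0.0310;  (2·δy/y)² = (2×0.0120)² = 0.000576
δQ/Q = √(0.0382) = 0.196
Q = 3.33e+14, so δQ = 0.196 × 3.33e+14 = 6.52e+13.

(3.33 ± 0.652) × 10^14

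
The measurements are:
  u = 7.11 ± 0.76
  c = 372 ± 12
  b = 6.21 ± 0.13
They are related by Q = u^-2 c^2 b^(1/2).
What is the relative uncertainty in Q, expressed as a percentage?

22.4%

Relative error in a monomial: (δQ/Q)² = Σ (nᵢ · δxᵢ/xᵢ)².
  (-2·δu/u)² = (-2×0.107)² = 0.0457;  (2·δc/c)² = (2×0.0323)² = 0.00416;  (½·δb/b)² = (0.5×0.0209)² = 0.000110
δQ/Q = √(0.0500) = 0.224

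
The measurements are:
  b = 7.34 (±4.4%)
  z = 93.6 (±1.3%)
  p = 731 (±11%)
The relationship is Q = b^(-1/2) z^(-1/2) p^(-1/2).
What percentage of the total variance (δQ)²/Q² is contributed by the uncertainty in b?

(δQ/Q)² = (−½·δb/b)² + (−½·δz/z)² + (−½·δp/p)²
  b term: (-0.5×0.0440)² = 0.000484
  z term: (-0.5×0.0130)² = 4.23e-05
  p term: (-0.5×0.110)² = 0.00302
Total = 0.00355. Share from b = 0.000484/0.00355 = 0.136.

13.6%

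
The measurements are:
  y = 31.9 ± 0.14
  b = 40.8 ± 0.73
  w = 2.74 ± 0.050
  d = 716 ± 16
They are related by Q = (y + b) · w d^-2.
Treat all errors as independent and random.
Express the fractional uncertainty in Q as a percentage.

4.93%

Let u = y + b = 72.7. δu = √(δy² + δb²) = √(0.0196 + 0.533) = 0.743, so δu/u = 0.0102.
Q is then a monomial in u, w, d:
δQ/Q = √((δu/u)² + (1·δw/w)² + (-2·δd/d)²) = √(0.000105 + 0.000333 + 0.00200) = 0.0493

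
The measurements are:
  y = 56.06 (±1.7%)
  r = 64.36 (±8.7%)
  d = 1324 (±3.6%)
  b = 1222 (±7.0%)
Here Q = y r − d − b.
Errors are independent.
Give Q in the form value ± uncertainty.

1062 ± 334

Let p = y·r = 3608. δp/p = √((1·δy/y)² + (1·δr/r)²) = √(0.000289 + 0.00757) = 0.0886, so δp = 320.
Q = p − d − b: δQ = √(δp² + δd² + δb²) = √(1.02e+05 + 2270 + 7320) = 334
Q = 1062.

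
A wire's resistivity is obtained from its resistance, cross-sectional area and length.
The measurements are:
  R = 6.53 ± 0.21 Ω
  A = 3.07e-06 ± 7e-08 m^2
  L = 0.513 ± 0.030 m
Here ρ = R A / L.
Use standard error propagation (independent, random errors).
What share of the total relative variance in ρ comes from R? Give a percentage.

20.8%

(δρ/ρ)² = (1·δR/R)² + (1·δA/A)² + (-1·δL/L)²
  R term: (1×0.0322)² = 0.00103
  A term: (1×0.0228)² = 0.000520
  L term: (-1×0.0585)² = 0.00342
Total = 0.00497. Share from R = 0.00103/0.00497 = 0.208.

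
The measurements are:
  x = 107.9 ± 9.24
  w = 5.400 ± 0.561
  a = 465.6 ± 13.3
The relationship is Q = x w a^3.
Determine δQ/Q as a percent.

For a monomial Q ∝ x, w, a^3, fractional errors add in quadrature:
  (1·δx/x)² = (1×0.0856)² = 0.00733;  (1·δw/w)² = (1×0.104)² = 0.0108;  (3·δa/a)² = (3×0.0286)² = 0.00734
δQ/Q = √(0.0255) = 0.160

16.0%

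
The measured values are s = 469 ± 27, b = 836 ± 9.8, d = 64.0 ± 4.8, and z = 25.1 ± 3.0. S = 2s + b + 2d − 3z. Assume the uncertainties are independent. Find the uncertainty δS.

56.4

For a sum/difference, combine absolute errors in quadrature:
  (2·δs)² = 2920;  (δb)² = 96.0;  (2·δd)² = 92.2;  (3·δz)² = 81.0
δS = √(3190) = 56.4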